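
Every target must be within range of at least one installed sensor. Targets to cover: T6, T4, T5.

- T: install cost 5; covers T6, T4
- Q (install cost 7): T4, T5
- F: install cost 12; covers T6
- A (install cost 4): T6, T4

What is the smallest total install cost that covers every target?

Choose Q and A: together they cover T6, T4, T5 — every target.
Total install cost: 7 + 4 = 11.
No cover costs less than 11.

11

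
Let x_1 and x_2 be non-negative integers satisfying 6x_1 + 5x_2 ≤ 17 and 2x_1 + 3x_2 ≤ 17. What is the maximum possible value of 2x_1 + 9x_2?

(x_1,x_2)=(0,3): 6·0+5·3=15≤17, 2·0+3·3=9≤17, objective 27.
(x_1,x_2)=(1,2): 6·1+5·2=16≤17, 2·1+3·2=8≤17, objective 20.
(x_1,x_2)=(0,2): 6·0+5·2=10≤17, 2·0+3·2=6≤17, objective 18.
Maximum is 27 at (x_1,x_2)=(0,3).

27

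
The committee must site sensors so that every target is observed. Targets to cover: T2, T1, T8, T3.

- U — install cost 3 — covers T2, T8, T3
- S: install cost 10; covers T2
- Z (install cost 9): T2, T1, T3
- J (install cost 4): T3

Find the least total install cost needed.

12

This is a weighted set-cover instance.
Choose U and Z: together they cover T2, T1, T8, T3 — every target.
Total install cost: 3 + 9 = 12.
No cover costs less than 12.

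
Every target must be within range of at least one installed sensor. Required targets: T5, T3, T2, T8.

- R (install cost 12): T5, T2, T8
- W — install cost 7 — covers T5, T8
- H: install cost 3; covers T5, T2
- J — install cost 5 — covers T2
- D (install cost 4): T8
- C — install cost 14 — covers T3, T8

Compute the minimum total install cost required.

The greedy cost-per-new-target heuristic would pick H, D, and C for 21, but a cheaper cover exists.
Choose H and C: together they cover T5, T3, T2, T8 — every target.
Total install cost: 3 + 14 = 17.
No cover costs less than 17.

17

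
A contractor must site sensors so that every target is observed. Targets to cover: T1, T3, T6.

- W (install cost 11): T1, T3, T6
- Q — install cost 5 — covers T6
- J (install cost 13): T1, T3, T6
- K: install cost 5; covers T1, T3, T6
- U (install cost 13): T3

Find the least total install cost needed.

K alone covers T1, T3, T6 — every target.
Total install cost: 5.
No cover costs less than 5.

5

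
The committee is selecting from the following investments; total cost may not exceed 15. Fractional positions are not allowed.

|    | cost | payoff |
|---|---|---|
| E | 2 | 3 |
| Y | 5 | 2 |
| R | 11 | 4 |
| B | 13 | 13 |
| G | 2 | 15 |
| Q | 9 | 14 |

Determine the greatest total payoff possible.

32

Take E, G, and Q: cost 2 + 2 + 9 = 13 ≤ 15, payoff 3 + 15 + 14 = 32.
No other feasible combination does better.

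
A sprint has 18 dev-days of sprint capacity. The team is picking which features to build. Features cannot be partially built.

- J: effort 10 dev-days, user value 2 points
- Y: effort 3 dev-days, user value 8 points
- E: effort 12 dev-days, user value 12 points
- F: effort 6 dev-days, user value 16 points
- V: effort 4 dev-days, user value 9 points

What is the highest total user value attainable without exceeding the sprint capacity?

33

Allowing fractional choices, the relaxed optimum would be about 38.0, but features are indivisible.
F + V: effort 6 + 4 = 10 ≤ 18, user value 16 + 9 = 25.
Y + F + V: effort 3 + 6 + 4 = 13 ≤ 18, user value 8 + 16 + 9 = 33.
E + F: effort 12 + 6 = 18 ≤ 18, user value 12 + 16 = 28.
Best is Y, F, and V with total user value 33.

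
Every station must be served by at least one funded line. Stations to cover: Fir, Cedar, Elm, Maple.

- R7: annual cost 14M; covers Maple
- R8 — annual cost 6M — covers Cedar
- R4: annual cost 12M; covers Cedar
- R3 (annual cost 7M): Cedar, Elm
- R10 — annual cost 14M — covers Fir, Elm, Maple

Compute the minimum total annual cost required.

The greedy cost-per-new-station heuristic would pick R3 and R10 for 21, but a cheaper cover exists.
Choose R8 and R10: together they cover Fir, Cedar, Elm, Maple — every station.
Total annual cost: 6 + 14 = 20.
No cover costs less than 20.

20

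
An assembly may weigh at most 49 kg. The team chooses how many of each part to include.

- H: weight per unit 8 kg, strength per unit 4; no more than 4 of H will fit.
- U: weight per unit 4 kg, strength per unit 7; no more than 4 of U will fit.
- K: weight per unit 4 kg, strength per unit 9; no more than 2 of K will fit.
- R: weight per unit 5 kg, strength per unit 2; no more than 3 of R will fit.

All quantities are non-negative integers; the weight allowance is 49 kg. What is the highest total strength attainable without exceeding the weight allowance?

K has the best ratio (9/4); taking only K gives at most 2×9 = 18 (stopped by the supply cap of 2).
Mixing does better — 3×H, 4×U, and 2×K: weight 48 ≤ 49, strength 3·4 + 4·7 + 2·9 = 58.

58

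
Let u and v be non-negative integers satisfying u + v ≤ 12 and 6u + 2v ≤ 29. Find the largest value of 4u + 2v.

26

(u,v)=(1,11) is feasible, giving 26.
(u,v)=(0,12) is feasible, giving 24.
(u,v)=(1,10) is feasible, giving 24.
Maximum is 26 at (u,v)=(1,11).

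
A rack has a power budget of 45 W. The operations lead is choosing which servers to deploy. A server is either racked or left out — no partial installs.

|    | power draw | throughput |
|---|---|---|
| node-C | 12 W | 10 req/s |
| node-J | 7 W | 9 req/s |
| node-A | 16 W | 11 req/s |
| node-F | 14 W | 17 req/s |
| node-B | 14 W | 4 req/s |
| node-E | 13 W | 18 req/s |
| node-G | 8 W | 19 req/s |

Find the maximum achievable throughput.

63

This is an integer program with binary decision variables.
node-J + node-A + node-E + node-G: power draw 7 + 16 + 13 + 8 = 44 ≤ 45, throughput 9 + 11 + 18 + 19 = 57.
node-J + node-F + node-E + node-G: power draw 7 + 14 + 13 + 8 = 42 ≤ 45, throughput 9 + 17 + 18 + 19 = 63.
Best is node-J, node-F, node-E, and node-G with total throughput 63.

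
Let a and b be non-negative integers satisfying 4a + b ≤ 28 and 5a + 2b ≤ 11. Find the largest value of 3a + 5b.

The continuous relaxation peaks at (0, 5.5) with value 27.50; rounding to a feasible lattice point costs some objective.
(a,b)=(0,5): 4·0+1·5=5≤28, 5·0+2·5=10≤11, objective 25.
(a,b)=(0,4): 4·0+1·4=4≤28, 5·0+2·4=8≤11, objective 20.
The best lattice point is (0,5), giving 25.

25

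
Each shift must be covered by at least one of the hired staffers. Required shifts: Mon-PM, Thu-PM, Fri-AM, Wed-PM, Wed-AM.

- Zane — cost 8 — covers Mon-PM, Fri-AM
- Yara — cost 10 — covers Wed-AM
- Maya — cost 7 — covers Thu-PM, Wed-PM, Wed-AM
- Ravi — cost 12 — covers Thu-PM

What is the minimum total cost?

Choose Zane and Maya: together they cover Mon-PM, Thu-PM, Fri-AM, Wed-PM, Wed-AM — every shift.
Total cost: 8 + 7 = 15.

15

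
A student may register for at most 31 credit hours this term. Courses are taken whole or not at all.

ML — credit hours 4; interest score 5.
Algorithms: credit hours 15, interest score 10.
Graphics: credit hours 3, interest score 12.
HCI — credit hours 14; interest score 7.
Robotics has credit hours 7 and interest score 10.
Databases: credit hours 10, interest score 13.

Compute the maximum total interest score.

40

Allowing fractional choices, the relaxed optimum would be about 44.7, but courses are indivisible.
ML + Graphics + Robotics + Databases: credit hours 4 + 3 + 7 + 10 = 24 ≤ 31, interest score 5 + 12 + 10 + 13 = 40.
ML + Algorithms + Graphics + Robotics: credit hours 4 + 15 + 3 + 7 = 29 ≤ 31, interest score 5 + 10 + 12 + 10 = 37.
Best is ML, Graphics, Robotics, and Databases with total interest score 40.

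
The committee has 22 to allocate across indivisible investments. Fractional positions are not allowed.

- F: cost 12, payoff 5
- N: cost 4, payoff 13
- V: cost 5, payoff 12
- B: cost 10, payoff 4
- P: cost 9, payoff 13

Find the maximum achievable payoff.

This is an integer program with binary decision variables.
Allowing fractional choices, the relaxed optimum would be about 39.7, but investments are indivisible.
N + V + B: cost 4 + 5 + 10 = 19 ≤ 22, payoff 13 + 12 + 4 = 29.
F + N + V: cost 12 + 4 + 5 = 21 ≤ 22, payoff 5 + 13 + 12 = 30.
N + V + P: cost 4 + 5 + 9 = 18 ≤ 22, payoff 13 + 12 + 13 = 38.
Best is N, V, and P with total payoff 38.

38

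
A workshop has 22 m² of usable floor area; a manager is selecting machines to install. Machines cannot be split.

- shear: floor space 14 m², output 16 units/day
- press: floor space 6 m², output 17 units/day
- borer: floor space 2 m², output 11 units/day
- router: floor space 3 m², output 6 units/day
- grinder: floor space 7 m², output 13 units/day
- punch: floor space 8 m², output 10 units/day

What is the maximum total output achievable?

This is an integer program with binary decision variables.
Allowing fractional choices, the relaxed optimum would be about 52.0, but machines are indivisible.
press + borer + router + grinder: floor space 6 + 2 + 3 + 7 = 18 ≤ 22, output 17 + 11 + 6 + 13 = 47.
shear + press + borer: floor space 14 + 6 + 2 = 22 ≤ 22, output 16 + 17 + 11 = 44.
press + borer + router + punch: floor space 6 + 2 + 3 + 8 = 19 ≤ 22, output 17 + 11 + 6 + 10 = 44.
Best is press, borer, router, and grinder with total output 47.

47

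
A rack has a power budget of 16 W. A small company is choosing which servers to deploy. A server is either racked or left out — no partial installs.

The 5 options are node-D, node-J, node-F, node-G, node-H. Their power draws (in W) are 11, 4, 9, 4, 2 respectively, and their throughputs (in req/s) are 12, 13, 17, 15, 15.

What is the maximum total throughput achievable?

47

Allowing fractional choices, the relaxed optimum would be about 54.3, but servers are indivisible.
node-J + node-F + node-H: power draw 4 + 9 + 2 = 15 ≤ 16, throughput 13 + 17 + 15 = 45.
node-F + node-G + node-H: power draw 9 + 4 + 2 = 15 ≤ 16, throughput 17 + 15 + 15 = 47.
Best is node-F, node-G, and node-H with total throughput 47.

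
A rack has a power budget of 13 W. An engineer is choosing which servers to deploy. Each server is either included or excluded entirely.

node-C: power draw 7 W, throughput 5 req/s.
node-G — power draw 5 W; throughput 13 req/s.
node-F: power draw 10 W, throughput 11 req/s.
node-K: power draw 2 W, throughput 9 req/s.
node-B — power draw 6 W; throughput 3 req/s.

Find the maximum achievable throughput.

25

This is an integer program with binary decision variables.
node-G + node-K: power draw 5 + 2 = 7 ≤ 13, throughput 13 + 9 = 22.
node-F + node-K: power draw 10 + 2 = 12 ≤ 13, throughput 11 + 9 = 20.
node-G + node-K + node-B: power draw 5 + 2 + 6 = 13 ≤ 13, throughput 13 + 9 + 3 = 25.
Best is node-G, node-K, and node-B with total throughput 25.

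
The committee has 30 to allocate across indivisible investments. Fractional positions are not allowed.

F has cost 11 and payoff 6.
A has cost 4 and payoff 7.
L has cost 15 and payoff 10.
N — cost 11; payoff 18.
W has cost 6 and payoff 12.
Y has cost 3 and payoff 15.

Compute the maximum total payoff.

This is an integer program with binary decision variables.
Allowing fractional choices, the relaxed optimum would be about 56.0, but investments are indivisible.
F + A + N + Y: cost 11 + 4 + 11 + 3 = 29 ≤ 30, payoff 6 + 7 + 18 + 15 = 46.
A + N + W + Y: cost 4 + 11 + 6 + 3 = 24 ≤ 30, payoff 7 + 18 + 12 + 15 = 52.
Best is A, N, W, and Y with total payoff 52.

52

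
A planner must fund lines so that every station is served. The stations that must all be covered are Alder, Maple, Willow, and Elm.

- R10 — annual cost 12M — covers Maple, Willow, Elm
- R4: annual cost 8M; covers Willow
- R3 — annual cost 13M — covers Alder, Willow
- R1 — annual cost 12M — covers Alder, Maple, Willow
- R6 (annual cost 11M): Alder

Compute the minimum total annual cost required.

This is an integer covering problem.
Choose R10 and R6: together they cover Alder, Maple, Willow, Elm — every station.
Total annual cost: 12 + 11 = 23.
No cover costs less than 23.

23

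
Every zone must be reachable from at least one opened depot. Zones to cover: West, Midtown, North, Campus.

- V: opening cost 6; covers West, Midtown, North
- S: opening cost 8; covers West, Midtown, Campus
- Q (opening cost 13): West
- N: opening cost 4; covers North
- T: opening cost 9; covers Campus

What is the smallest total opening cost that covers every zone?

12

Choose S and N: together they cover West, Midtown, North, Campus — every zone.
Total opening cost: 8 + 4 = 12.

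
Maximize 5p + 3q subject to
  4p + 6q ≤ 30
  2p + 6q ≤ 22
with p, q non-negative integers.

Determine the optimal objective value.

(p,q)=(7,0): 4·7+6·0=28≤30, 2·7+6·0=14≤22, objective 35.
(p,q)=(6,1): 4·6+6·1=30≤30, 2·6+6·1=18≤22, objective 33.
(p,q)=(6,0): 4·6+6·0=24≤30, 2·6+6·0=12≤22, objective 30.
The best lattice point is (7,0), giving 35.

35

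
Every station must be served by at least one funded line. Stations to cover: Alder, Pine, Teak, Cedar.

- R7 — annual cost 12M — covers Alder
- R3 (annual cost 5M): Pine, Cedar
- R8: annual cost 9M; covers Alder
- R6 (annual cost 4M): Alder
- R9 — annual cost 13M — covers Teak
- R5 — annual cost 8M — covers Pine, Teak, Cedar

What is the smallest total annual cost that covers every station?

Choose R6 and R5: together they cover Alder, Pine, Teak, Cedar — every station.
Total annual cost: 4 + 8 = 12.

12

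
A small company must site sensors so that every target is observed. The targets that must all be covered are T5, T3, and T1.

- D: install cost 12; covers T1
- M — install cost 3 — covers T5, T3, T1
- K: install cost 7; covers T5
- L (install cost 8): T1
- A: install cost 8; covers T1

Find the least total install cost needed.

M alone covers T5, T3, T1 — every target.
Total install cost: 3.

3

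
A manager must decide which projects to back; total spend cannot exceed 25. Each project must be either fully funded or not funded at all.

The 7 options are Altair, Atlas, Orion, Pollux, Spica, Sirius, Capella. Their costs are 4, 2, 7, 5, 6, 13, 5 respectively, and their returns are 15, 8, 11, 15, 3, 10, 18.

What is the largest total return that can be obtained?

67

Take Altair, Atlas, Orion, Pollux, and Capella: cost 4 + 2 + 7 + 5 + 5 = 23 ≤ 25, return 15 + 8 + 11 + 15 + 18 = 67.
No other feasible combination does better.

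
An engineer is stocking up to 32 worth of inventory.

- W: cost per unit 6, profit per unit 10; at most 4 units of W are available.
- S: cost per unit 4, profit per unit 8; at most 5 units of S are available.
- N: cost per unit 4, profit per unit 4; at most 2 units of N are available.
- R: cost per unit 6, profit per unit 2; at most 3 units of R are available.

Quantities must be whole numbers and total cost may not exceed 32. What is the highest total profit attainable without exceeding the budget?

S has the best ratio (8/4); taking only S gives at most 5×8 = 40 (stopped by the supply cap of 5).
Mixing does better — 2×W and 5×S: cost 32 ≤ 32, profit 2·10 + 5·8 = 60.

60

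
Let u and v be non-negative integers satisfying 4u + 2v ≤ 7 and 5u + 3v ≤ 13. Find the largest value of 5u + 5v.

(u,v)=(0,3): 4·0+2·3=6≤7, 5·0+3·3=9≤13, objective 15.
(u,v)=(0,2): 4·0+2·2=4≤7, 5·0+3·2=6≤13, objective 10.
No feasible integer point exceeds 15.

15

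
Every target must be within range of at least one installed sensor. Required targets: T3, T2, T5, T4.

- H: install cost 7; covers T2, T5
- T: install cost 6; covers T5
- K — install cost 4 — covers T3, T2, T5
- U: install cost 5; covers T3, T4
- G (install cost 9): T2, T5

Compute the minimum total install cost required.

9

This is an integer covering problem.
Choose K and U: together they cover T3, T2, T5, T4 — every target.
Total install cost: 4 + 5 = 9.
No cover costs less than 9.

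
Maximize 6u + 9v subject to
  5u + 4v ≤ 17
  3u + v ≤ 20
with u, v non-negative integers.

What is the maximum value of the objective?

(u,v)=(0,4) is feasible, giving 36.
(u,v)=(1,3) is feasible, giving 33.
(u,v)=(0,3) is feasible, giving 27.
No feasible integer point exceeds 36.

36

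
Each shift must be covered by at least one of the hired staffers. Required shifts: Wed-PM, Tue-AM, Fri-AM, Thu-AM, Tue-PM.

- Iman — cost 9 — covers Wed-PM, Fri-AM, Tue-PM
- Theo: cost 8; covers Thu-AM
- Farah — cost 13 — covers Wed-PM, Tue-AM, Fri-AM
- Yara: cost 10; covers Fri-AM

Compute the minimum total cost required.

30

Choose Iman, Theo, and Farah: together they cover Wed-PM, Tue-AM, Fri-AM, Thu-AM, Tue-PM — every shift.
Total cost: 9 + 8 + 13 = 30.
No cover costs less than 30.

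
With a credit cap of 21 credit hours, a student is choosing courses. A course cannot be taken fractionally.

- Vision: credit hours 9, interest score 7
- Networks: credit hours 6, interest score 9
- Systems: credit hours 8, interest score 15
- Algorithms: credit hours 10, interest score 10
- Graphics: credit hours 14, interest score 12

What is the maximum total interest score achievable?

Systems + Algorithms: credit hours 8 + 10 = 18 ≤ 21, interest score 15 + 10 = 25.
Networks + Systems: credit hours 6 + 8 = 14 ≤ 21, interest score 9 + 15 = 24.
Vision + Systems: credit hours 9 + 8 = 17 ≤ 21, interest score 7 + 15 = 22.
Best is Systems and Algorithms with total interest score 25.

25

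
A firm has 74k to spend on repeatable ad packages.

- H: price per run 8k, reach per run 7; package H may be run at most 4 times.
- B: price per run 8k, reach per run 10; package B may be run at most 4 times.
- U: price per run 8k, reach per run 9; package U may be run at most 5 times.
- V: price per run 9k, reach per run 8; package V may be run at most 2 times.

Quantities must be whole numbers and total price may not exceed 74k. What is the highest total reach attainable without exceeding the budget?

This is a bounded integer knapsack.
Take 4×B and 5×U: price 72 ≤ 74, reach 4·10 + 5·9 = 85.
B has the best ratio (10/8) and is taken to its limit of 4; remaining capacity is filled optimally with the others.

85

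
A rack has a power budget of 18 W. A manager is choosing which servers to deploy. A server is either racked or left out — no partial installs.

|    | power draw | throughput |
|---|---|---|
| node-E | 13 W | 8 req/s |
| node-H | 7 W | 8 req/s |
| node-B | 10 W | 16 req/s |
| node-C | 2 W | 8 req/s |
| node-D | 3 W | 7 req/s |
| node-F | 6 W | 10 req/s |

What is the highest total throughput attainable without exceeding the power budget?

34

This is an integer program with binary decision variables.
Allowing fractional choices, the relaxed optimum would be about 36.2, but servers are indivisible.
node-H + node-C + node-D + node-F: power draw 7 + 2 + 3 + 6 = 18 ≤ 18, throughput 8 + 8 + 7 + 10 = 33.
node-B + node-C + node-F: power draw 10 + 2 + 6 = 18 ≤ 18, throughput 16 + 8 + 10 = 34.
Best is node-B, node-C, and node-F with total throughput 34.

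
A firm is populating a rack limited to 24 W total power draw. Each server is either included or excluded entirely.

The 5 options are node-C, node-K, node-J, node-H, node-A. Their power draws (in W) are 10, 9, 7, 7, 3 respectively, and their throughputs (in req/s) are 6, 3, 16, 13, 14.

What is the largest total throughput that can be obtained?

Treat it as a binary knapsack problem.
Allowing fractional choices, the relaxed optimum would be about 47.2, but servers are indivisible.
node-J + node-H + node-A: power draw 7 + 7 + 3 = 17 ≤ 24, throughput 16 + 13 + 14 = 43.
node-C + node-J + node-H: power draw 10 + 7 + 7 = 24 ≤ 24, throughput 6 + 16 + 13 = 35.
node-C + node-J + node-A: power draw 10 + 7 + 3 = 20 ≤ 24, throughput 6 + 16 + 14 = 36.
Best is node-J, node-H, and node-A with total throughput 43.

43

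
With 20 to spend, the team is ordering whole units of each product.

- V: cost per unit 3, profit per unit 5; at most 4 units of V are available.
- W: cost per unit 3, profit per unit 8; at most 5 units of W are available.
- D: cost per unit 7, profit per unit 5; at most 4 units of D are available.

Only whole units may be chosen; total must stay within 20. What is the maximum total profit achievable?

1×V and 5×W: cost 18 ≤ 20, profit 1·5 + 5·8 = 45.
2×V and 4×W: cost 18 ≤ 20, profit 2·5 + 4·8 = 42.
Best is 45.

45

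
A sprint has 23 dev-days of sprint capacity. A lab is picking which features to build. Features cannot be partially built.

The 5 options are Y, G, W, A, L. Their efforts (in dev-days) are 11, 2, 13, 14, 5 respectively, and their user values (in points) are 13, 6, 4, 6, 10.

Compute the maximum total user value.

Treat it as a binary knapsack problem.
Y + G + L: effort 11 + 2 + 5 = 18 ≤ 23, user value 13 + 6 + 10 = 29.
Y + L: effort 11 + 5 = 16 ≤ 23, user value 13 + 10 = 23.
G + A + L: effort 2 + 14 + 5 = 21 ≤ 23, user value 6 + 6 + 10 = 22.
Best is Y, G, and L with total user value 29.

29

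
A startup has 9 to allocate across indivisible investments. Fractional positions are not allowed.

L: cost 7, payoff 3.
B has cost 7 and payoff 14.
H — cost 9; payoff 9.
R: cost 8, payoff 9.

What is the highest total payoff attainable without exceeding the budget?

14

Treat it as a binary knapsack problem.
Take B: cost 7 ≤ 9, payoff 14.
No other feasible combination does better.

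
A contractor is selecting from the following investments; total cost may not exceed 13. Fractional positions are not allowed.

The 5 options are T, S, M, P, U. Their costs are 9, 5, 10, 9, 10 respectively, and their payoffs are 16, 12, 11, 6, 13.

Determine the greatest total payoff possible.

Allowing fractional choices, the relaxed optimum would be about 26.2, but investments are indivisible.
U: cost 10 ≤ 13, payoff 13.
T: cost 9 ≤ 13, payoff 16.
S: cost 5 ≤ 13, payoff 12.
Best is T with total payoff 16.

16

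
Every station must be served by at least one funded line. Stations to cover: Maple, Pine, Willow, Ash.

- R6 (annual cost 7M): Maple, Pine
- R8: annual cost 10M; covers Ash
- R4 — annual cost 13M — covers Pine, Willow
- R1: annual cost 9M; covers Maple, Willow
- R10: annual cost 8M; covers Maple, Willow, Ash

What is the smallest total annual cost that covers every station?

Choose R6 and R10: together they cover Maple, Pine, Willow, Ash — every station.
Total annual cost: 7 + 8 = 15.
No cover costs less than 15.

15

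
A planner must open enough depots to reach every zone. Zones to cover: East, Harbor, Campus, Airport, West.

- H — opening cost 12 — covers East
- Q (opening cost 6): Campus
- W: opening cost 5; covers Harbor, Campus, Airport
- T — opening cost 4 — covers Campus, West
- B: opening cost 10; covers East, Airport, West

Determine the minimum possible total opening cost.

15

This is an integer covering problem.
The greedy cost-per-new-zone heuristic would pick W, T, and B for 19, but a cheaper cover exists.
Choose W and B: together they cover East, Harbor, Campus, Airport, West — every zone.
Total opening cost: 5 + 10 = 15.
No cover costs less than 15.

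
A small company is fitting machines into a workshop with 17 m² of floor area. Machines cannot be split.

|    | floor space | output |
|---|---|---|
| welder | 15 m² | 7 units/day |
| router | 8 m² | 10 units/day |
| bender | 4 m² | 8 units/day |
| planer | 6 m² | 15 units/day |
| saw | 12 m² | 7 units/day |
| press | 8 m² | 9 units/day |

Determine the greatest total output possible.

Treat it as a binary knapsack problem.
Allowing fractional choices, the relaxed optimum would be about 31.8, but machines are indivisible.
bender + planer: floor space 4 + 6 = 10 ≤ 17, output 8 + 15 = 23.
router + planer: floor space 8 + 6 = 14 ≤ 17, output 10 + 15 = 25.
planer + press: floor space 6 + 8 = 14 ≤ 17, output 15 + 9 = 24.
Best is router and planer with total output 25.

25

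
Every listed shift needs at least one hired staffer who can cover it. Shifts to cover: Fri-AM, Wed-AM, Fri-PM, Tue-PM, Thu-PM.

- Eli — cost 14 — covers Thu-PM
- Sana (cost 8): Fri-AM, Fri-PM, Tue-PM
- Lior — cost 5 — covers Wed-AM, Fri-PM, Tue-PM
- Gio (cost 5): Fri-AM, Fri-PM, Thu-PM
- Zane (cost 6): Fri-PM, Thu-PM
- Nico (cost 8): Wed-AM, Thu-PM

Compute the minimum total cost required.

Choose Lior and Gio: together they cover Fri-AM, Wed-AM, Fri-PM, Tue-PM, Thu-PM — every shift.
Total cost: 5 + 5 = 10.
No cover costs less than 10.

10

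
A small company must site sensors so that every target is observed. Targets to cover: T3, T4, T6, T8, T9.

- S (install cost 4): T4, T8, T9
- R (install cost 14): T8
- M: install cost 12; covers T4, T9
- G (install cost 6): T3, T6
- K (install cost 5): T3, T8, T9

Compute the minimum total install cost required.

This is a weighted set-cover instance.
Choose S and G: together they cover T3, T4, T6, T8, T9 — every target.
Total install cost: 4 + 6 = 10.

10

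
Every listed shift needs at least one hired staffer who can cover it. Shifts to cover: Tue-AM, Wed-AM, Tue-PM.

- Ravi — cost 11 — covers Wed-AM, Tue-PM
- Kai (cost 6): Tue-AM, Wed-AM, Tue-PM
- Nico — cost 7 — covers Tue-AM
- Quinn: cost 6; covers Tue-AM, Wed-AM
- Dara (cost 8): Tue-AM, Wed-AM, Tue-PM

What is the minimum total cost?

Kai alone covers Tue-AM, Wed-AM, Tue-PM — every shift.
Total cost: 6.
No cover costs less than 6.

6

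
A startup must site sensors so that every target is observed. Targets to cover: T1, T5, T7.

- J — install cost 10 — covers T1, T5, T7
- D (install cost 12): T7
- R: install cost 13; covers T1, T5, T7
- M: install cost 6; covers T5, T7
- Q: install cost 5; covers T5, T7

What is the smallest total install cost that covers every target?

The greedy cost-per-new-target heuristic would pick Q and J for 15, but a cheaper cover exists.
J alone covers T1, T5, T7 — every target.
Total install cost: 10.
No cover costs less than 10.

10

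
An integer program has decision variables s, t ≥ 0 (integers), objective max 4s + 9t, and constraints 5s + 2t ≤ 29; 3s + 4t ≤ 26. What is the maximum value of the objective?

54

(s,t)=(0,6): 5·0+2·6=12≤29, 3·0+4·6=24≤26, objective 54.
(s,t)=(1,5): 5·1+2·5=15≤29, 3·1+4·5=23≤26, objective 49.
(s,t)=(0,5): 5·0+2·5=10≤29, 3·0+4·5=20≤26, objective 45.
The best lattice point is (0,6), giving 54.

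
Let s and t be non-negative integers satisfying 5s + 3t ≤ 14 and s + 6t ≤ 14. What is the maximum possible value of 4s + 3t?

Relaxing integrality, the LP optimum is 12.44 at (s,t) = (1.56, 2.07), which is not an integer point.
(s,t)=(2,1): 5·2+3·1=13≤14, 1·2+6·1=8≤14, objective 11.
(s,t)=(1,2): 5·1+3·2=11≤14, 1·1+6·2=13≤14, objective 10.
(s,t)=(2,0): 5·2+3·0=10≤14, 1·2+6·0=2≤14, objective 8.
The best lattice point is (2,1), giving 11.

11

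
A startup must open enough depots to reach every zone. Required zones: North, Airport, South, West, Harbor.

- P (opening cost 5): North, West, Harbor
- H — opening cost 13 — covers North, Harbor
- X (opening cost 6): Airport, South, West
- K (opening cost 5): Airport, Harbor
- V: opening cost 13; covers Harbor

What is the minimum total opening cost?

This is a weighted set-cover instance.
Choose P and X: together they cover North, Airport, South, West, Harbor — every zone.
Total opening cost: 5 + 6 = 11.

11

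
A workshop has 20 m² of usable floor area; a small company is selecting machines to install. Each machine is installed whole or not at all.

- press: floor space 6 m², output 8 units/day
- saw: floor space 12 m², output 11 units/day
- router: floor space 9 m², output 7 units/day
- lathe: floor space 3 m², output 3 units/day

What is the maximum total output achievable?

19

Allowing fractional choices, the relaxed optimum would be about 21.1, but machines are indivisible.
press + router: floor space 6 + 9 = 15 ≤ 20, output 8 + 7 = 15.
press + saw: floor space 6 + 12 = 18 ≤ 20, output 8 + 11 = 19.
press + router + lathe: floor space 6 + 9 + 3 = 18 ≤ 20, output 8 + 7 + 3 = 18.
Best is press and saw with total output 19.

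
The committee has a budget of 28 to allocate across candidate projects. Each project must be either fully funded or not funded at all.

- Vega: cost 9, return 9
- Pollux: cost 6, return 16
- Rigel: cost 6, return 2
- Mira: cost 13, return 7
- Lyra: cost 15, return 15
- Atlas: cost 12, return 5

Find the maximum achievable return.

Vega + Pollux + Mira: cost 9 + 6 + 13 = 28 ≤ 28, return 9 + 16 + 7 = 32.
Pollux + Rigel + Lyra: cost 6 + 6 + 15 = 27 ≤ 28, return 16 + 2 + 15 = 33.
Best is Pollux, Rigel, and Lyra with total return 33.

33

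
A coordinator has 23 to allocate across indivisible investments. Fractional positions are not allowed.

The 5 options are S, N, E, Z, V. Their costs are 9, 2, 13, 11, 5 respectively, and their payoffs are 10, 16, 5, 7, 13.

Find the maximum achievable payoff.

39

N + Z + V: cost 2 + 11 + 5 = 18 ≤ 23, payoff 16 + 7 + 13 = 36.
S + N + V: cost 9 + 2 + 5 = 16 ≤ 23, payoff 10 + 16 + 13 = 39.
Best is S, N, and V with total payoff 39.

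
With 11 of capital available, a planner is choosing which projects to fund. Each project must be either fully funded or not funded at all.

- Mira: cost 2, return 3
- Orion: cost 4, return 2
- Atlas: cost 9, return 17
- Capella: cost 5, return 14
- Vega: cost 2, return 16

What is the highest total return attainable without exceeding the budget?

33

Treat it as a binary knapsack problem.
Allowing fractional choices, the relaxed optimum would be about 37.6, but projects are indivisible.
Orion + Capella + Vega: cost 4 + 5 + 2 = 11 ≤ 11, return 2 + 14 + 16 = 32.
Mira + Capella + Vega: cost 2 + 5 + 2 = 9 ≤ 11, return 3 + 14 + 16 = 33.
Atlas + Vega: cost 9 + 2 = 11 ≤ 11, return 17 + 16 = 33.
The maximum return is 33; one optimal choice is Mira, Capella, and Vega.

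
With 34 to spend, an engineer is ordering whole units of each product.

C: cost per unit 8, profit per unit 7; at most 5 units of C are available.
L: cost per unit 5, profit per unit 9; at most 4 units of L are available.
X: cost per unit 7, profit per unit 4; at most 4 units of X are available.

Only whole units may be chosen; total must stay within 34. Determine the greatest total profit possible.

This is a bounded integer knapsack.
Take 4×L and 2×X: cost 34 ≤ 34, profit 4·9 + 2·4 = 44.
L has the best ratio (9/5) and is taken to its limit of 4; remaining capacity is filled optimally with the others.

44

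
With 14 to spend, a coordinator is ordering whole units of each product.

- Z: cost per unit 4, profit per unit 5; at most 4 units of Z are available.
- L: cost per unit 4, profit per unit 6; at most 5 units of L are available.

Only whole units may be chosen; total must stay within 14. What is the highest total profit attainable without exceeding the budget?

18

1×Z and 2×L: cost 12 ≤ 14, profit 1·5 + 2·6 = 17.
3×L: cost 12 ≤ 14, profit 3·6 = 18.
Best is 18.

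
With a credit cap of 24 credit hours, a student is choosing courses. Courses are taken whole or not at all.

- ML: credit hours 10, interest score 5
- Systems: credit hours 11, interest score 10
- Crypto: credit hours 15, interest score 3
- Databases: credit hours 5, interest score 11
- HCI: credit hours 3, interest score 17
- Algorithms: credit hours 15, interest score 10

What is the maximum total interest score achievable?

Databases + HCI + Algorithms: credit hours 5 + 3 + 15 = 23 ≤ 24, interest score 11 + 17 + 10 = 38.
Systems + Databases + HCI: credit hours 11 + 5 + 3 = 19 ≤ 24, interest score 10 + 11 + 17 = 38.
The maximum interest score is 38; one optimal choice is Systems, Databases, and HCI.

38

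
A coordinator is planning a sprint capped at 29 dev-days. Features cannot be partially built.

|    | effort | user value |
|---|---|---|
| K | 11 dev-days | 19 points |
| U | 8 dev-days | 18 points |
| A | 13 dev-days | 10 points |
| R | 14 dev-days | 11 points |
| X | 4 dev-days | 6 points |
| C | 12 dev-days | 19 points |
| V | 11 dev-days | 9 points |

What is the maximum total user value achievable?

44

Allowing fractional choices, the relaxed optimum would be about 52.8, but features are indivisible.
U + X + C: effort 8 + 4 + 12 = 24 ≤ 29, user value 18 + 6 + 19 = 43.
K + X + C: effort 11 + 4 + 12 = 27 ≤ 29, user value 19 + 6 + 19 = 44.
K + U + X: effort 11 + 8 + 4 = 23 ≤ 29, user value 19 + 18 + 6 = 43.
Best is K, X, and C with total user value 44.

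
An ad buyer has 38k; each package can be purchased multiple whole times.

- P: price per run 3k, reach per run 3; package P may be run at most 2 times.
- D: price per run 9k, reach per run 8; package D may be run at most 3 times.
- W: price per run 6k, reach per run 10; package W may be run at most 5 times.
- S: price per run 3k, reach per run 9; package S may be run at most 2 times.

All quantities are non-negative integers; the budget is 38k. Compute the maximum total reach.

68

This is a bounded integer knapsack.
2×P, 4×W, and 2×S: price 36 ≤ 38, reach 2·3 + 4·10 + 2·9 = 64.
5×W and 2×S: price 36 ≤ 38, reach 5·10 + 2·9 = 68.
Best is 68.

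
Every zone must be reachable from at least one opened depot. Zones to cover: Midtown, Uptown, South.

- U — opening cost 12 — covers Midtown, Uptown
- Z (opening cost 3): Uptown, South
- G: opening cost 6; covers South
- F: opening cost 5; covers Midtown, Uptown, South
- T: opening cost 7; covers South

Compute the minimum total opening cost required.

The greedy cost-per-new-zone heuristic would pick Z and F for 8, but a cheaper cover exists.
F alone covers Midtown, Uptown, South — every zone.
Total opening cost: 5.
No cover costs less than 5.

5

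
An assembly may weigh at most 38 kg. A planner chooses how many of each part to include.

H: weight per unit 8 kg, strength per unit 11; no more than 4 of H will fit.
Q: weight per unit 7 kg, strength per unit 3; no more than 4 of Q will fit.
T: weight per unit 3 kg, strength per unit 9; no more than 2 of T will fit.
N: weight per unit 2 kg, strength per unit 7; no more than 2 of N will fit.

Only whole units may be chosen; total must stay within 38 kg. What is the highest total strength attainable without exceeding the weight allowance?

Take 3×H, 2×T, and 2×N: weight 34 ≤ 38, strength 3·11 + 2·9 + 2·7 = 65.
N has the best ratio (7/2) and is taken to its limit of 2; remaining capacity is filled optimally with the others.

65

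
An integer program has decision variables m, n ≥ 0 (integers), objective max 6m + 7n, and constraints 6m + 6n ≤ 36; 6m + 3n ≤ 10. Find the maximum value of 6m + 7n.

Relaxing integrality, the LP optimum is 23.33 at (m,n) = (0, 3.33), which is not an integer point.
(m,n)=(0,3): 6·0+6·3=18≤36, 6·0+3·3=9≤10, objective 21.
(m,n)=(0,2): 6·0+6·2=12≤36, 6·0+3·2=6≤10, objective 14.
No feasible integer point exceeds 21.

21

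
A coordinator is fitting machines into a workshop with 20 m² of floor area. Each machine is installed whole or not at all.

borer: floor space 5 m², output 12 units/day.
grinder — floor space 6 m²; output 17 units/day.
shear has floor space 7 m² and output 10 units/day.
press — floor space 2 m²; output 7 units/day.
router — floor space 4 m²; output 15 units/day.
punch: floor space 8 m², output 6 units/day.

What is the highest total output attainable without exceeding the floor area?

borer + grinder + press + router: floor space 5 + 6 + 2 + 4 = 17 ≤ 20, output 12 + 17 + 7 + 15 = 51.
borer + grinder + shear + press: floor space 5 + 6 + 7 + 2 = 20 ≤ 20, output 12 + 17 + 10 + 7 = 46.
grinder + shear + press + router: floor space 6 + 7 + 2 + 4 = 19 ≤ 20, output 17 + 10 + 7 + 15 = 49.
Best is borer, grinder, press, and router with total output 51.

51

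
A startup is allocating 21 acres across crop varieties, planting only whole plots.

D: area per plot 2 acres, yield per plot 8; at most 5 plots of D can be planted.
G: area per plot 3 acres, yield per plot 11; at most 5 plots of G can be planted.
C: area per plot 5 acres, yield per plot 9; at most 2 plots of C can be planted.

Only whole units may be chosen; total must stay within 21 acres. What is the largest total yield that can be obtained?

79

This is a bounded integer knapsack.
Take 3×D and 5×G: area 21 ≤ 21, yield 3·8 + 5·11 = 79.
No other integer combination yields more.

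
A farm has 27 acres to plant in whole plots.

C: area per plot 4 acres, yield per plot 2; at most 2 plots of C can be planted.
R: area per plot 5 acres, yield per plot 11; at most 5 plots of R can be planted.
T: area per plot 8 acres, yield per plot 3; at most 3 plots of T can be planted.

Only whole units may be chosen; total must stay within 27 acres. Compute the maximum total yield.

55

Take 5×R: area 25 ≤ 27, yield 5·11 = 55.
R has the best ratio (11/5) and is taken to its limit of 5; remaining capacity is filled optimally with the others.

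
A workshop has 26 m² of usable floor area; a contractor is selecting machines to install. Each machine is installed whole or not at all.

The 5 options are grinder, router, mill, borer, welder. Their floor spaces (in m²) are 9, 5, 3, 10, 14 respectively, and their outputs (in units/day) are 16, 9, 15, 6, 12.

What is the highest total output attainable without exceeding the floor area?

Treat it as a binary knapsack problem.
Allowing fractional choices, the relaxed optimum would be about 47.7, but machines are indivisible.
grinder + router + mill: floor space 9 + 5 + 3 = 17 ≤ 26, output 16 + 9 + 15 = 40.
grinder + mill + welder: floor space 9 + 3 + 14 = 26 ≤ 26, output 16 + 15 + 12 = 43.
grinder + mill + borer: floor space 9 + 3 + 10 = 22 ≤ 26, output 16 + 15 + 6 = 37.
Best is grinder, mill, and welder with total output 43.

43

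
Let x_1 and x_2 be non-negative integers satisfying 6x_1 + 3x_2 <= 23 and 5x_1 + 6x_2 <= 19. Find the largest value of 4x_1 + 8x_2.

24

Relaxing integrality, the LP optimum is 25.33 at (x_1,x_2) = (0, 3.17), which is not an integer point.
(x_1,x_2)=(0,3) is feasible, giving 24.
(x_1,x_2)=(1,2) is feasible, giving 20.
(x_1,x_2)=(0,2) is feasible, giving 16.
No feasible integer point exceeds 24.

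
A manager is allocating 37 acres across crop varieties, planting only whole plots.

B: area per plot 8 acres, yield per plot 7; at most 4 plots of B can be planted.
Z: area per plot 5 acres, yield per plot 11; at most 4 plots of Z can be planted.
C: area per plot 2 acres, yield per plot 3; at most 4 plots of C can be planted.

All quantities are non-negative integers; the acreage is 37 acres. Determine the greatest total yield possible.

63

This is a bounded integer knapsack.
Z has the best ratio (11/5); taking only Z gives at most 4×11 = 44 (stopped by the supply cap of 4).
Mixing does better — 1×B, 4×Z, and 4×C: area 36 ≤ 37, yield 1·7 + 4·11 + 4·3 = 63.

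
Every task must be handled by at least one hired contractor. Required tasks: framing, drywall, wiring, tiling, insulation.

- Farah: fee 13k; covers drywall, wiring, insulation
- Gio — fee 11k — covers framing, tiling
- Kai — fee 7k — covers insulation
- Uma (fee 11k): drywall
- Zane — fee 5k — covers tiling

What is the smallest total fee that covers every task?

The greedy cost-per-new-task heuristic would pick Farah, Zane, and Gio for 29, but a cheaper cover exists.
Choose Farah and Gio: together they cover framing, drywall, wiring, tiling, insulation — every task.
Total fee: 13 + 11 = 24.
No cover costs less than 24.

24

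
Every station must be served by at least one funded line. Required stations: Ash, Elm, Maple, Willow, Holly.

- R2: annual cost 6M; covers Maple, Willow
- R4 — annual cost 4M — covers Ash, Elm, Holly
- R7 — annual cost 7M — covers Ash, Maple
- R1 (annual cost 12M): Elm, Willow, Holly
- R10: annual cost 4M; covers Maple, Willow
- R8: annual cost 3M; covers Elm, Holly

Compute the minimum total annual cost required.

Choose R4 and R10: together they cover Ash, Elm, Maple, Willow, Holly — every station.
Total annual cost: 4 + 4 = 8.
No cover costs less than 8.

8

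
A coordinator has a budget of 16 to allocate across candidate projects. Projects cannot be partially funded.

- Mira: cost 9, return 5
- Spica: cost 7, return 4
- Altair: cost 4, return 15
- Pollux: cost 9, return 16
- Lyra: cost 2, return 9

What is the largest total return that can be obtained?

Allowing fractional choices, the relaxed optimum would be about 40.6, but projects are indivisible.
Altair + Pollux + Lyra: cost 4 + 9 + 2 = 15 ≤ 16, return 15 + 16 + 9 = 40.
Mira + Altair + Lyra: cost 9 + 4 + 2 = 15 ≤ 16, return 5 + 15 + 9 = 29.
Altair + Pollux: cost 4 + 9 = 13 ≤ 16, return 15 + 16 = 31.
Best is Altair, Pollux, and Lyra with total return 40.

40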